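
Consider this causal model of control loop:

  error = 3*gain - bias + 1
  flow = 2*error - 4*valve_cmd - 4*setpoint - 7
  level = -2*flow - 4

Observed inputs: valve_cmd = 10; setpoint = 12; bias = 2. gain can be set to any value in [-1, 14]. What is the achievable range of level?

Substituting into the error equation gives error = 3*gain - 1.
This gives flow = 6*gain - 97.
So level = -12*gain + 190.
Linear in gain, so extremes are at the endpoints: gain = -1 gives level = 202; gain = 14 gives level = 22.

22 to 202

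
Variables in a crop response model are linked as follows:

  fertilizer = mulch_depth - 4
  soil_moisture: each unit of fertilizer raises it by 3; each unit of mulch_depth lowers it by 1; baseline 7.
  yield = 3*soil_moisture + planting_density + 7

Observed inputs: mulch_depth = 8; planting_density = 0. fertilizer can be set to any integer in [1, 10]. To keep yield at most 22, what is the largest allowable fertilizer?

fertilizer = 2

Intervening on fertilizer fixes its value directly, overriding its dependence on mulch_depth.
Substituting into the soil_moisture equation gives soil_moisture = 3*fertilizer - 1.
Substituting into the yield equation gives yield = 9*fertilizer + 4.
Require 9*fertilizer + 4 ≤ 22, so fertilizer ≤ 2.
The largest integer in [1, 10] satisfying this is 2.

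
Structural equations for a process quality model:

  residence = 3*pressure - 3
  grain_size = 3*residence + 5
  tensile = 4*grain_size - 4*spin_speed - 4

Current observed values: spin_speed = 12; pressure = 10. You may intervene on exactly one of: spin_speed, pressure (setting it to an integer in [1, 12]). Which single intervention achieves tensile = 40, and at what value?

Intervening on spin_speed: tensile = -4*spin_speed + 340. Reaching 40 requires spin_speed = 75, outside [1, 12].
Intervening on pressure: with other inputs at their observed values, tensile = 36*pressure - 68. Solving for 40 gives pressure = 3, within [1, 12].

set pressure = 3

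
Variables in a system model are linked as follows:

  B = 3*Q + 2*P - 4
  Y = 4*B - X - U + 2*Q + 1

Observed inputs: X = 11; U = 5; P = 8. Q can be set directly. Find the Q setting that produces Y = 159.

Substituting into the B equation gives B = 3*Q + 12.
So Y = 14*Q + 33.
Solve 14*Q + 33 = 159: Q = (159 - 33) / 14 = 9.

Q = 9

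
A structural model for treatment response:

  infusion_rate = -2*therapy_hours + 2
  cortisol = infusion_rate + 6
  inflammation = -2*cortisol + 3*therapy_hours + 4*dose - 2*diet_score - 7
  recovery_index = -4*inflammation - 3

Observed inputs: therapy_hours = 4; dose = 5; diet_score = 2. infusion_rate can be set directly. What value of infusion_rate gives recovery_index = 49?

infusion_rate = 11

Intervening on infusion_rate fixes its value directly, overriding its dependence on therapy_hours.
Substituting into the inflammation equation gives inflammation = -2*infusion_rate + 9.
So recovery_index = 8*infusion_rate - 39.
Solve 8*infusion_rate - 39 = 49: infusion_rate = (49 + 39) / 8 = 11.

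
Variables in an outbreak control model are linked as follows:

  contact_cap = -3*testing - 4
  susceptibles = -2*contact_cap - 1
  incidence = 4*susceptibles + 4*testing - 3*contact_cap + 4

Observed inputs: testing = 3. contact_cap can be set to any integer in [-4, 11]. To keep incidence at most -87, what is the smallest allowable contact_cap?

Intervening on contact_cap fixes its value directly, overriding its dependence on testing.
Substituting into the incidence equation gives incidence = -11*contact_cap + 12.
Require -11*contact_cap + 12 ≤ -87, so contact_cap ≥ 9.
The smallest integer in [-4, 11] satisfying this is 9.

contact_cap = 9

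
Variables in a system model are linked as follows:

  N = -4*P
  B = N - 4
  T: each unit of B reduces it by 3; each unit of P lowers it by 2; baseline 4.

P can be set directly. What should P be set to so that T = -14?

Substituting into the B equation gives B = -4*P - 4.
T becomes 10*P + 16.
Solve 10*P + 16 = -14: P = (-14 - 16) / 10 = -3.

P = -3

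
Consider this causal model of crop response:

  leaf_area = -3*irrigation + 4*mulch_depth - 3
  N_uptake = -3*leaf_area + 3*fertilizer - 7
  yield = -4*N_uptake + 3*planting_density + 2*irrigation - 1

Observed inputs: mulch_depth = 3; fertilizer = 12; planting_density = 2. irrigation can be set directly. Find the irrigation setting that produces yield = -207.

irrigation = 6

Substituting into the leaf_area equation gives leaf_area = -3*irrigation + 9.
Substituting into the N_uptake equation gives N_uptake = 9*irrigation + 2.
This gives yield = -34*irrigation - 3.
Solve -34*irrigation - 3 = -207: irrigation = (-207 + 3) / -34 = 6.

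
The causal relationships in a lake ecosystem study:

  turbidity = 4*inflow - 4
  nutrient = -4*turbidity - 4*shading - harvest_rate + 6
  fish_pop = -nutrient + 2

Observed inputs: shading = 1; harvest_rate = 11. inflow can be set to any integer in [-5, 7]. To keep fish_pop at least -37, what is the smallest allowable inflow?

Substituting into the nutrient equation gives nutrient = -16*inflow + 7.
Substituting into the fish_pop equation gives fish_pop = 16*inflow - 5.
Require 16*inflow - 5 ≥ -37, so inflow ≥ -2.
The smallest integer in [-5, 7] satisfying this is -2.

inflow = -2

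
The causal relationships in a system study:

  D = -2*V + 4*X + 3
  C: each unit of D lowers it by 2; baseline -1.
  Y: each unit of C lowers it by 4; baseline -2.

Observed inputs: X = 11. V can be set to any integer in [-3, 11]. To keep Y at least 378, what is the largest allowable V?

V = 0

Substituting into the D equation gives D = -2*V + 47.
Substituting into the C equation gives C = 4*V - 95.
Substituting into the Y equation gives Y = -16*V + 378.
Require -16*V + 378 ≥ 378, so V ≤ 0.
The largest integer in [-3, 11] satisfying this is 0.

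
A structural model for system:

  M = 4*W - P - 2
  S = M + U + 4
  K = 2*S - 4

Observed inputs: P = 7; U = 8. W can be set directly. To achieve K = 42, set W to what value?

Substituting into the M equation gives M = 4*W - 9.
Substituting into the S equation gives S = 4*W + 3.
Substituting into the K equation gives K = 8*W + 2.
Solve 8*W + 2 = 42: W = (42 - 2) / 8 = 5.

W = 5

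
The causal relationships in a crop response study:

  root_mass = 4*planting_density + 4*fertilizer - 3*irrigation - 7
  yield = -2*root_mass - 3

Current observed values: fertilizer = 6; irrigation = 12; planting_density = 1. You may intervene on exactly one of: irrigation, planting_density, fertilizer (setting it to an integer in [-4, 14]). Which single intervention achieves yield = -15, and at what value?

set irrigation = 5

Intervening on irrigation: with other inputs at their observed values, yield = 6*irrigation - 45. Solving for -15 gives irrigation = 5, within [-4, 14].
Intervening on planting_density: yield = -8*planting_density + 35. Reaching -15 requires planting_density = 25/4, not an integer.
Intervening on fertilizer: yield = -8*fertilizer + 75. Reaching -15 requires fertilizer = 45/4, not an integer.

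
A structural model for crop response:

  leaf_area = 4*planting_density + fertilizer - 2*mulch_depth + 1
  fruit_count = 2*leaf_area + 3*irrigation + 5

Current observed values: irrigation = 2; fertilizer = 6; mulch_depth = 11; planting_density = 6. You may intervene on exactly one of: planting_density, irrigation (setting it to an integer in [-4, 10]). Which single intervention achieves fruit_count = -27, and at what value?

set planting_density = -1

Intervening on planting_density: with other inputs at their observed values, fruit_count = 8*planting_density - 19. Solving for -27 gives planting_density = -1, within [-4, 10].
Intervening on irrigation: fruit_count = 3*irrigation + 23. Reaching -27 requires irrigation = -50/3, not an integer.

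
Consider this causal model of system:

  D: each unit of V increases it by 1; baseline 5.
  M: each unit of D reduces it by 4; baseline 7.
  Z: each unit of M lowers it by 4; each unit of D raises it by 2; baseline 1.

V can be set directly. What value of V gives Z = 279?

Substituting into the M equation gives M = -4*V - 13.
Substituting into the Z equation gives Z = 18*V + 63.
Solve 18*V + 63 = 279: V = (279 - 63) / 18 = 12.

V = 12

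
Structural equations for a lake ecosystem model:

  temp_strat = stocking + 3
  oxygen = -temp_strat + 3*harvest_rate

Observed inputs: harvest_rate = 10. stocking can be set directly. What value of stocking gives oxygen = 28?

Substituting into the oxygen equation gives oxygen = -stocking + 27.
Solve -stocking + 27 = 28: stocking = (28 - 27) / -1 = -1.

stocking = -1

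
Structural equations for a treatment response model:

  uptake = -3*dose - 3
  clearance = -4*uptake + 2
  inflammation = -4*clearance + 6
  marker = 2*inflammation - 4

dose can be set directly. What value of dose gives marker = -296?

Substituting into the clearance equation gives clearance = 12*dose + 14.
This gives inflammation = -48*dose - 50.
marker becomes -96*dose - 104.
Solve -96*dose - 104 = -296: dose = (-296 + 104) / -96 = 2.

dose = 2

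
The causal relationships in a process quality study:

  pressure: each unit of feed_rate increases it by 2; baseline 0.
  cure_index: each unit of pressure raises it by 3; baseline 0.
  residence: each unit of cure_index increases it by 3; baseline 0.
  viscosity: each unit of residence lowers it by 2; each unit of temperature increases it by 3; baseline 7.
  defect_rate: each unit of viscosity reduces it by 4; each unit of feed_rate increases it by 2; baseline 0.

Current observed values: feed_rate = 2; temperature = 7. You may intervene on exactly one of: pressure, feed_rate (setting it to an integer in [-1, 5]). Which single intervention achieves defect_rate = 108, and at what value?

set pressure = 3

Intervening on pressure: with other inputs at their observed values, defect_rate = 72*pressure - 108. Solving for 108 gives pressure = 3, within [-1, 5].
Intervening on feed_rate: defect_rate = 146*feed_rate - 112. Reaching 108 requires feed_rate = 110/73, not an integer.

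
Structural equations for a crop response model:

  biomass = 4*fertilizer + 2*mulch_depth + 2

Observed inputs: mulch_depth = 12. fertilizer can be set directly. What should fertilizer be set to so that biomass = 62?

Substituting into the biomass equation gives biomass = 4*fertilizer + 26.
Solve 4*fertilizer + 26 = 62: fertilizer = (62 - 26) / 4 = 9.

fertilizer = 9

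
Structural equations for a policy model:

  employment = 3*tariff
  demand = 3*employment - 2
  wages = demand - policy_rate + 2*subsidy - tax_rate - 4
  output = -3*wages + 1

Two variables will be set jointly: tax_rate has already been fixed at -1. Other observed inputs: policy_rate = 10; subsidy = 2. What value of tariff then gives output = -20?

tariff = 2

With tax_rate held at -1:
Substituting into the demand equation gives demand = 9*tariff - 2.
Substituting into the wages equation gives wages = 9*tariff - 11.
output becomes -27*tariff + 34.
Solve -27*tariff + 34 = -20: tariff = (-20 - 34) / -27 = 2.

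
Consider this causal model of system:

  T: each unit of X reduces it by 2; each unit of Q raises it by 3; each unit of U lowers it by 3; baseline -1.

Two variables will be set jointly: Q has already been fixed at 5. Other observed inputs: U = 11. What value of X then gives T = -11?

X = -4

With Q held at 5:
Substituting into the T equation gives T = -2*X - 19.
Solve -2*X - 19 = -11: X = (-11 + 19) / -2 = -4.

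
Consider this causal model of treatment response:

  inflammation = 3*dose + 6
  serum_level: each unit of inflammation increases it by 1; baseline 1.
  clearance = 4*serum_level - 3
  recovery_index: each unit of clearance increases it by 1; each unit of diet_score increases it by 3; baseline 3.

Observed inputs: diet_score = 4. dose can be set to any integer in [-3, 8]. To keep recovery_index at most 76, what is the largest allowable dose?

dose = 3

Substituting into the serum_level equation gives serum_level = 3*dose + 7.
So clearance = 12*dose + 25.
This gives recovery_index = 12*dose + 40.
Require 12*dose + 40 ≤ 76, so dose ≤ 3.
The largest integer in [-3, 8] satisfying this is 3.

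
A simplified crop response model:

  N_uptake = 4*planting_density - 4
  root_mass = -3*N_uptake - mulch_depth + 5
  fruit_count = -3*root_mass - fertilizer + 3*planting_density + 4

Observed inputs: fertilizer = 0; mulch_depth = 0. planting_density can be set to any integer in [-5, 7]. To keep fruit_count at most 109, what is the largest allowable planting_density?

planting_density = 4

Substituting into the root_mass equation gives root_mass = -12*planting_density + 17.
Substituting into the fruit_count equation gives fruit_count = 39*planting_density - 47.
Require 39*planting_density - 47 ≤ 109, so planting_density ≤ 4.
The largest integer in [-5, 7] satisfying this is 4.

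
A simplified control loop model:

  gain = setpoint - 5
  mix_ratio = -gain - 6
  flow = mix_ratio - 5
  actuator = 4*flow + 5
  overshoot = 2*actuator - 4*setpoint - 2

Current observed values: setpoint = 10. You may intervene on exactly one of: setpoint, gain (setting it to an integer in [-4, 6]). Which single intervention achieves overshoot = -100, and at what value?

set setpoint = 5

Intervening on setpoint: with other inputs at their observed values, overshoot = -12*setpoint - 40. Solving for -100 gives setpoint = 5, within [-4, 6].
Intervening on gain: overshoot = -8*gain - 120. Reaching -100 requires gain = -5/2, not an integer.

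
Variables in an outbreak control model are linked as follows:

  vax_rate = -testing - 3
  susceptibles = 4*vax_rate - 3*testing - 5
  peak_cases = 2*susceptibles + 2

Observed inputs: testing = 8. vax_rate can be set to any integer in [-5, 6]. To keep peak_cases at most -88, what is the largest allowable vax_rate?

Intervening on vax_rate fixes its value directly, overriding its dependence on testing.
Substituting into the susceptibles equation gives susceptibles = 4*vax_rate - 29.
Substituting into the peak_cases equation gives peak_cases = 8*vax_rate - 56.
Require 8*vax_rate - 56 ≤ -88, so vax_rate ≤ -4.
The largest integer in [-5, 6] satisfying this is -4.

vax_rate = -4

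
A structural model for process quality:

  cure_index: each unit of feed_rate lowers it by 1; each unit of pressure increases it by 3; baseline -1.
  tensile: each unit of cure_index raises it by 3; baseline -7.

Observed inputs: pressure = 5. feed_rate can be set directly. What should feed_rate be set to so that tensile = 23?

feed_rate = 4

Substituting into the cure_index equation gives cure_index = -feed_rate + 14.
Substituting into the tensile equation gives tensile = -3*feed_rate + 35.
Solve -3*feed_rate + 35 = 23: feed_rate = (23 - 35) / -3 = 4.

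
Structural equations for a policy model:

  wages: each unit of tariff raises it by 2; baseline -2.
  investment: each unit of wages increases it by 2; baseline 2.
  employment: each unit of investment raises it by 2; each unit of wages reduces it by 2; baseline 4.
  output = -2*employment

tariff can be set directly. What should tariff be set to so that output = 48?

tariff = -7

Substituting into the investment equation gives investment = 4*tariff - 2.
Substituting into the employment equation gives employment = 4*tariff + 4.
Substituting into the output equation gives output = -8*tariff - 8.
Solve -8*tariff - 8 = 48: tariff = (48 + 8) / -8 = -7.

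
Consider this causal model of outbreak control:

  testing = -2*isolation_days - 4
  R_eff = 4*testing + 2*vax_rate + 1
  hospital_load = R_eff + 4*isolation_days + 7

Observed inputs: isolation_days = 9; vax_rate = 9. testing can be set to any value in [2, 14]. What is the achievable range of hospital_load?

Intervening on testing fixes its value directly, overriding its dependence on isolation_days.
Substituting into the R_eff equation gives R_eff = 4*testing + 19.
hospital_load becomes 4*testing + 62.
Linear in testing, so extremes are at the endpoints: testing = 2 gives hospital_load = 70; testing = 14 gives hospital_load = 118.

70 to 118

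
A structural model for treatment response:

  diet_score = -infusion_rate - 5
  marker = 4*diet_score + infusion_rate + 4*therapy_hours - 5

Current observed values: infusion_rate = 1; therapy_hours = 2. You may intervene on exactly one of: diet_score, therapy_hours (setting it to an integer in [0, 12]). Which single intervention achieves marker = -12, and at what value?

set therapy_hours = 4

Intervening on diet_score: marker = 4*diet_score + 4. Reaching -12 requires diet_score = -4, outside [0, 12].
Intervening on therapy_hours: with other inputs at their observed values, marker = 4*therapy_hours - 28. Solving for -12 gives therapy_hours = 4, within [0, 12].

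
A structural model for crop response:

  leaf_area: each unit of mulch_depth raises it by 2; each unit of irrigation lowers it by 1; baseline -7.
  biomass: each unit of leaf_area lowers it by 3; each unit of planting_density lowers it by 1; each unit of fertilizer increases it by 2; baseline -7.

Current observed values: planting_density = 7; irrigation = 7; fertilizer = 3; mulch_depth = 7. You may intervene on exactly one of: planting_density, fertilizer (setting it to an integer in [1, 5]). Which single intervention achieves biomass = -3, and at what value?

set planting_density = 2

Intervening on planting_density: with other inputs at their observed values, biomass = -planting_density - 1. Solving for -3 gives planting_density = 2, within [1, 5].
Intervening on fertilizer: biomass = 2*fertilizer - 14. Reaching -3 requires fertilizer = 11/2, not an integer.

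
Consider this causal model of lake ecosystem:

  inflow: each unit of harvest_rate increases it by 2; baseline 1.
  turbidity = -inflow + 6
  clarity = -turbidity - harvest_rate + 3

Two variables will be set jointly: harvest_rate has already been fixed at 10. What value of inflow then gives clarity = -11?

With harvest_rate held at 10:
Intervening on inflow fixes its value directly, overriding its dependence on harvest_rate.
Substituting into the clarity equation gives clarity = inflow - 13.
Solve inflow - 13 = -11: inflow = (-11 + 13) / 1 = 2.

inflow = 2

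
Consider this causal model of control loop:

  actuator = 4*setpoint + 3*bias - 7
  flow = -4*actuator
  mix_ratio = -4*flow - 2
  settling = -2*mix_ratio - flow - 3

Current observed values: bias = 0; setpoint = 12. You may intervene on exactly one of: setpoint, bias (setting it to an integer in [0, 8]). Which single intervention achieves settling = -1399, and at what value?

set bias = 3

Intervening on setpoint: settling = -112*setpoint + 197. Reaching -1399 requires setpoint = 57/4, not an integer.
Intervening on bias: with other inputs at their observed values, settling = -84*bias - 1147. Solving for -1399 gives bias = 3, within [0, 8].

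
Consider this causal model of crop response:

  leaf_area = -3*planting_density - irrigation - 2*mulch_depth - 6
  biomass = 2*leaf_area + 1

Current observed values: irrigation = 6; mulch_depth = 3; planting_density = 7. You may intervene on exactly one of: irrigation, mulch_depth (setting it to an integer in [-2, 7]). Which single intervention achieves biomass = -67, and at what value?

set irrigation = 1

Intervening on irrigation: with other inputs at their observed values, biomass = -2*irrigation - 65. Solving for -67 gives irrigation = 1, within [-2, 7].
Intervening on mulch_depth: biomass = -4*mulch_depth - 65. Reaching -67 requires mulch_depth = 1/2, not an integer.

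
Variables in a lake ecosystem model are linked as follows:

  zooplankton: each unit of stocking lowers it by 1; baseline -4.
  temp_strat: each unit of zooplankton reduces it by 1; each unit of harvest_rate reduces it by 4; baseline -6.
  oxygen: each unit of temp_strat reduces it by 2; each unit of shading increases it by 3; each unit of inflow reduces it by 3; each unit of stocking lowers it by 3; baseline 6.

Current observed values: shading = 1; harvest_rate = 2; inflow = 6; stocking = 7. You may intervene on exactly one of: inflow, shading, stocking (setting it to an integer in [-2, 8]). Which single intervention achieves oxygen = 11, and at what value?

set stocking = 0

Intervening on inflow: oxygen = -3*inflow - 6. Reaching 11 requires inflow = -17/3, not an integer.
Intervening on shading: oxygen = 3*shading - 27. Reaching 11 requires shading = 38/3, not an integer.
Intervening on stocking: with other inputs at their observed values, oxygen = -5*stocking + 11. Solving for 11 gives stocking = 0, within [-2, 8].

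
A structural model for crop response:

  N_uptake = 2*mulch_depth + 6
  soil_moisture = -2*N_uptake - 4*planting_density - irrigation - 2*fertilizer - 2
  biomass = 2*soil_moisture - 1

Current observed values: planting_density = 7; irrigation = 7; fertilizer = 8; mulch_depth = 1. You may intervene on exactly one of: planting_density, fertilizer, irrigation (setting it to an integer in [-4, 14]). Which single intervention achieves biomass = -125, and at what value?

set irrigation = 0

Intervening on planting_density: biomass = -8*planting_density - 83. Reaching -125 requires planting_density = 21/4, not an integer.
Intervening on fertilizer: biomass = -4*fertilizer - 107. Reaching -125 requires fertilizer = 9/2, not an integer.
Intervening on irrigation: with other inputs at their observed values, biomass = -2*irrigation - 125. Solving for -125 gives irrigation = 0, within [-4, 14].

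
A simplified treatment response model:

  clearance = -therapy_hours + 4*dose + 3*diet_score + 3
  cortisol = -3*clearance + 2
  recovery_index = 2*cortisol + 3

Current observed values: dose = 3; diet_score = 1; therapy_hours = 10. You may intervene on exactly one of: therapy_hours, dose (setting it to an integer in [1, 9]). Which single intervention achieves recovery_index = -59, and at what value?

Intervening on therapy_hours: with other inputs at their observed values, recovery_index = 6*therapy_hours - 101. Solving for -59 gives therapy_hours = 7, within [1, 9].
Intervening on dose: recovery_index = -24*dose + 31. Reaching -59 requires dose = 15/4, not an integer.

set therapy_hours = 7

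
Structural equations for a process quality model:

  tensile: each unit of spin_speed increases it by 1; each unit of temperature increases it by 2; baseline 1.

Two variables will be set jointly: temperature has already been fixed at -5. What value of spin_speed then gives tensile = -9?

With temperature held at -5:
Substituting into the tensile equation gives tensile = spin_speed - 9.
Solve spin_speed - 9 = -9: spin_speed = (-9 + 9) / 1 = 0.

spin_speed = 0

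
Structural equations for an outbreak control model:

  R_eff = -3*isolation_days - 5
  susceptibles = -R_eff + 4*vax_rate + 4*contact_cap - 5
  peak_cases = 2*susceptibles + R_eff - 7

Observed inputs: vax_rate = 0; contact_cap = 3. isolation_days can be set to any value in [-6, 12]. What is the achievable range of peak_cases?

-6 to 48

Substituting into the susceptibles equation gives susceptibles = 3*isolation_days + 12.
So peak_cases = 3*isolation_days + 12.
Linear in isolation_days, so extremes are at the endpoints: isolation_days = -6 gives peak_cases = -6; isolation_days = 12 gives peak_cases = 48.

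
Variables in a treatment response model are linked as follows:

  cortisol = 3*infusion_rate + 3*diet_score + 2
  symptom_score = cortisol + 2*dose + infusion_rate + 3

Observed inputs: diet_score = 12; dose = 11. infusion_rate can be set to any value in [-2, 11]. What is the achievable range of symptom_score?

Substituting into the cortisol equation gives cortisol = 3*infusion_rate + 38.
Substituting into the symptom_score equation gives symptom_score = 4*infusion_rate + 63.
Linear in infusion_rate, so extremes are at the endpoints: infusion_rate = -2 gives symptom_score = 55; infusion_rate = 11 gives symptom_score = 107.

55 to 107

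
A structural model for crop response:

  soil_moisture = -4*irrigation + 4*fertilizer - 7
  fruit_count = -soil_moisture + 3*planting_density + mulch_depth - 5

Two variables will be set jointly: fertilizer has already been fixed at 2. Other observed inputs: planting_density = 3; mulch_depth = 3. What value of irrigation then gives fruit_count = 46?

irrigation = 10

With fertilizer held at 2:
Substituting into the soil_moisture equation gives soil_moisture = -4*irrigation + 1.
fruit_count becomes 4*irrigation + 6.
Solve 4*irrigation + 6 = 46: irrigation = (46 - 6) / 4 = 10.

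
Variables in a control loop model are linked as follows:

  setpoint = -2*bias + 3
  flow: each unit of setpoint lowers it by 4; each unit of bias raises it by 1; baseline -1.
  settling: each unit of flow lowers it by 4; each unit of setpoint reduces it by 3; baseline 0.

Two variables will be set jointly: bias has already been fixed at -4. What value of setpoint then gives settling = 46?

With bias held at -4:
Intervening on setpoint fixes its value directly, overriding its dependence on bias.
Substituting into the flow equation gives flow = -4*setpoint - 5.
So settling = 13*setpoint + 20.
Solve 13*setpoint + 20 = 46: setpoint = (46 - 20) / 13 = 2.

setpoint = 2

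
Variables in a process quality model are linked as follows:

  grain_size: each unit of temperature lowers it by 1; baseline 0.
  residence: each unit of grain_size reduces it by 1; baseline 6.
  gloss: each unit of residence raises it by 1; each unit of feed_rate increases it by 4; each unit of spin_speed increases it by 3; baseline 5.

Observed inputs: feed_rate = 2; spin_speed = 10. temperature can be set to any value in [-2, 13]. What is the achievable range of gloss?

Substituting into the residence equation gives residence = temperature + 6.
gloss becomes temperature + 49.
Linear in temperature, so extremes are at the endpoints: temperature = -2 gives gloss = 47; temperature = 13 gives gloss = 62.

47 to 62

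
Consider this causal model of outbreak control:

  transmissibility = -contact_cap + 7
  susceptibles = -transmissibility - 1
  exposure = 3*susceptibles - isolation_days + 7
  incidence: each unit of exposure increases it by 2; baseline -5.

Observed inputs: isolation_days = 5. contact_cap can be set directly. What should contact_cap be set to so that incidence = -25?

contact_cap = 4

Substituting into the susceptibles equation gives susceptibles = contact_cap - 8.
This gives exposure = 3*contact_cap - 22.
This gives incidence = 6*contact_cap - 49.
Solve 6*contact_cap - 49 = -25: contact_cap = (-25 + 49) / 6 = 4.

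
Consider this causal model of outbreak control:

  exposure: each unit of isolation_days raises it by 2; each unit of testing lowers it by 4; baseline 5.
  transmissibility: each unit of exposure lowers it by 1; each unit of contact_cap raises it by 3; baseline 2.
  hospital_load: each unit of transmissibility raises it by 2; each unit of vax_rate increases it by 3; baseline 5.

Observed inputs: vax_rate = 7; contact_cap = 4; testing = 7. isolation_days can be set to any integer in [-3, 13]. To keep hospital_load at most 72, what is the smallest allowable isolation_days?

Substituting into the exposure equation gives exposure = 2*isolation_days - 23.
So transmissibility = -2*isolation_days + 37.
hospital_load becomes -4*isolation_days + 100.
Require -4*isolation_days + 100 ≤ 72, so isolation_days ≥ 7.
The smallest integer in [-3, 13] satisfying this is 7.

isolation_days = 7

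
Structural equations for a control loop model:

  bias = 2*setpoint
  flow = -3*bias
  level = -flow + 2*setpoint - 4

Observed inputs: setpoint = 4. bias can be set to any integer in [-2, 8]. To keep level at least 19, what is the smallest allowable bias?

Intervening on bias fixes its value directly, overriding its dependence on setpoint.
Substituting into the level equation gives level = 3*bias + 4.
Require 3*bias + 4 ≥ 19, so bias ≥ 5.
The smallest integer in [-2, 8] satisfying this is 5.

bias = 5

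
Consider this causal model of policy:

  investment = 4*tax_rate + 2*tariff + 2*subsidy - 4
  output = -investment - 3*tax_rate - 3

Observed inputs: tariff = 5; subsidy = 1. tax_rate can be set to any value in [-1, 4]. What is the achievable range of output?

-39 to -4

Substituting into the investment equation gives investment = 4*tax_rate + 8.
Substituting into the output equation gives output = -7*tax_rate - 11.
Linear in tax_rate, so extremes are at the endpoints: tax_rate = -1 gives output = -4; tax_rate = 4 gives output = -39.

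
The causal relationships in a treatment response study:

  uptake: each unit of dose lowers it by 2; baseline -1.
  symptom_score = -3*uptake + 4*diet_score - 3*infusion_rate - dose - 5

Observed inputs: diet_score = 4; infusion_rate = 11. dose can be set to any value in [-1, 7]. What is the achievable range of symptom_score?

-24 to 16

Substituting into the symptom_score equation gives symptom_score = 5*dose - 19.
Linear in dose, so extremes are at the endpoints: dose = -1 gives symptom_score = -24; dose = 7 gives symptom_score = 16.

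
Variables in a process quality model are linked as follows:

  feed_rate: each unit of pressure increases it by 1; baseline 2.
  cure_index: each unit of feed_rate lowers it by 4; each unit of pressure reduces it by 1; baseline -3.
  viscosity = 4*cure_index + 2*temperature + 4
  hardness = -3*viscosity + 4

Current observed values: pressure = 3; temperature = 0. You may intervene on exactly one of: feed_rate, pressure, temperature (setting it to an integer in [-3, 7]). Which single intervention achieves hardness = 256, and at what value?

Intervening on feed_rate: with other inputs at their observed values, hardness = 48*feed_rate + 64. Solving for 256 gives feed_rate = 4, within [-3, 7].
Intervening on pressure: hardness = 60*pressure + 124. Reaching 256 requires pressure = 11/5, not an integer.
Intervening on temperature: hardness = -6*temperature + 304. Reaching 256 requires temperature = 8, outside [-3, 7].

set feed_rate = 4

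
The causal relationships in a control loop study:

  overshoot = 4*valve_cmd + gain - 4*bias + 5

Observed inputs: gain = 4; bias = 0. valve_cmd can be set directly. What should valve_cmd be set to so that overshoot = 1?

valve_cmd = -2

Substituting into the overshoot equation gives overshoot = 4*valve_cmd + 9.
Solve 4*valve_cmd + 9 = 1: valve_cmd = (1 - 9) / 4 = -2.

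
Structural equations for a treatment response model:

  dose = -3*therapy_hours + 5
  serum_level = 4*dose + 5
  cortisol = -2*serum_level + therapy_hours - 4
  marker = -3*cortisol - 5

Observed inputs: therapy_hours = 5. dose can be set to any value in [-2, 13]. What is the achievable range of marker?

-26 to 334

Intervening on dose fixes its value directly, overriding its dependence on therapy_hours.
Substituting into the cortisol equation gives cortisol = -8*dose - 9.
Substituting into the marker equation gives marker = 24*dose + 22.
Linear in dose, so extremes are at the endpoints: dose = -2 gives marker = -26; dose = 13 gives marker = 334.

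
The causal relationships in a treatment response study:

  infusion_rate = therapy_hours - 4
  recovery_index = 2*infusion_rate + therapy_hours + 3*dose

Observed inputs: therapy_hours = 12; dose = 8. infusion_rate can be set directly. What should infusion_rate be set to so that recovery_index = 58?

infusion_rate = 11

Intervening on infusion_rate fixes its value directly, overriding its dependence on therapy_hours.
Substituting into the recovery_index equation gives recovery_index = 2*infusion_rate + 36.
Solve 2*infusion_rate + 36 = 58: infusion_rate = (58 - 36) / 2 = 11.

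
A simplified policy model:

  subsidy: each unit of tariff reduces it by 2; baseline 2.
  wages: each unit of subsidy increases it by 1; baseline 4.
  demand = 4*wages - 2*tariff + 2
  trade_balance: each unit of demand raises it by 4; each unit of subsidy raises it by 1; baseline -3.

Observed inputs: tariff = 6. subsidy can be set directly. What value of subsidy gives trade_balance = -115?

Intervening on subsidy fixes its value directly, overriding its dependence on tariff.
Substituting into the demand equation gives demand = 4*subsidy + 6.
So trade_balance = 17*subsidy + 21.
Solve 17*subsidy + 21 = -115: subsidy = (-115 - 21) / 17 = -8.

subsidy = -8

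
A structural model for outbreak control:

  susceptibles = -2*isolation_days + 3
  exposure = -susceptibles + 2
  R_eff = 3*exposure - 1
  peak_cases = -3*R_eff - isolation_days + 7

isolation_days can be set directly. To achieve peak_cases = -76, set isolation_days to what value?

isolation_days = 5

Substituting into the exposure equation gives exposure = 2*isolation_days - 1.
R_eff becomes 6*isolation_days - 4.
So peak_cases = -19*isolation_days + 19.
Solve -19*isolation_days + 19 = -76: isolation_days = (-76 - 19) / -19 = 5.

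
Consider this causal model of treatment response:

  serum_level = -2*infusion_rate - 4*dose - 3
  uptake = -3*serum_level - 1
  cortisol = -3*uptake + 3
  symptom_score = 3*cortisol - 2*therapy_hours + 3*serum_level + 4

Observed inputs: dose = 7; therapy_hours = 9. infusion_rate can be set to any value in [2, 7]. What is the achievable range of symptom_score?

-1346 to -1046

Substituting into the serum_level equation gives serum_level = -2*infusion_rate - 31.
Substituting into the uptake equation gives uptake = 6*infusion_rate + 92.
So cortisol = -18*infusion_rate - 273.
symptom_score becomes -60*infusion_rate - 926.
Linear in infusion_rate, so extremes are at the endpoints: infusion_rate = 2 gives symptom_score = -1046; infusion_rate = 7 gives symptom_score = -1346.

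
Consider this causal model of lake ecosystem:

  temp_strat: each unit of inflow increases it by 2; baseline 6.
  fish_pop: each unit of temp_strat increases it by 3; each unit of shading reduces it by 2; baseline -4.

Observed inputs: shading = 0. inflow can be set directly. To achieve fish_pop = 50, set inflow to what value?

Substituting into the fish_pop equation gives fish_pop = 6*inflow + 14.
Solve 6*inflow + 14 = 50: inflow = (50 - 14) / 6 = 6.

inflow = 6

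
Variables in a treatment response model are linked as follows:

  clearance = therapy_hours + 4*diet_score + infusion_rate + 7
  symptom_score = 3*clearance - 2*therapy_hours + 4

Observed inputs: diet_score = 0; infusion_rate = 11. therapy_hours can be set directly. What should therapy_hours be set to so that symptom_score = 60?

therapy_hours = 2

Substituting into the clearance equation gives clearance = therapy_hours + 18.
Substituting into the symptom_score equation gives symptom_score = therapy_hours + 58.
Solve therapy_hours + 58 = 60: therapy_hours = (60 - 58) / 1 = 2.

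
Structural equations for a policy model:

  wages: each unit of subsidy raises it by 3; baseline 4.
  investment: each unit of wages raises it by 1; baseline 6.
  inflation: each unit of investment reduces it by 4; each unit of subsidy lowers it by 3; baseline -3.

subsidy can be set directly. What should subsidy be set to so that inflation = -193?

Substituting into the investment equation gives investment = 3*subsidy + 10.
Substituting into the inflation equation gives inflation = -15*subsidy - 43.
Solve -15*subsidy - 43 = -193: subsidy = (-193 + 43) / -15 = 10.

subsidy = 10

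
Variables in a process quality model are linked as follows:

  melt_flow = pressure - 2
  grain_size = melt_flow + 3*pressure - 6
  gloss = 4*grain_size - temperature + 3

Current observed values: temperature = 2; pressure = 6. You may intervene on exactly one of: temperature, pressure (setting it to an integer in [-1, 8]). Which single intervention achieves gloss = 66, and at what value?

Intervening on temperature: with other inputs at their observed values, gloss = -temperature + 67. Solving for 66 gives temperature = 1, within [-1, 8].
Intervening on pressure: gloss = 16*pressure - 31. Reaching 66 requires pressure = 97/16, not an integer.

set temperature = 1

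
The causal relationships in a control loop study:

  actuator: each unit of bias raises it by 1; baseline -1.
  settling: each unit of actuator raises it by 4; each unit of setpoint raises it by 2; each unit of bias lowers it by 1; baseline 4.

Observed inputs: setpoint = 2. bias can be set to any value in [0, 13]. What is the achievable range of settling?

4 to 43

Substituting into the settling equation gives settling = 3*bias + 4.
Linear in bias, so extremes are at the endpoints: bias = 0 gives settling = 4; bias = 13 gives settling = 43.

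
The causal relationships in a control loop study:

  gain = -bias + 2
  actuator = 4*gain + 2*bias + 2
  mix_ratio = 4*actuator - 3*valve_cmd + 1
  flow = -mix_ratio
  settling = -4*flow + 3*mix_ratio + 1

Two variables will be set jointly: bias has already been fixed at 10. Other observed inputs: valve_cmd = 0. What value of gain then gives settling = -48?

With bias held at 10:
Intervening on gain fixes its value directly, overriding its dependence on bias.
Substituting into the actuator equation gives actuator = 4*gain + 22.
Substituting into the mix_ratio equation gives mix_ratio = 16*gain + 89.
Substituting into the flow equation gives flow = -16*gain - 89.
settling becomes 112*gain + 624.
Solve 112*gain + 624 = -48: gain = (-48 - 624) / 112 = -6.

gain = -6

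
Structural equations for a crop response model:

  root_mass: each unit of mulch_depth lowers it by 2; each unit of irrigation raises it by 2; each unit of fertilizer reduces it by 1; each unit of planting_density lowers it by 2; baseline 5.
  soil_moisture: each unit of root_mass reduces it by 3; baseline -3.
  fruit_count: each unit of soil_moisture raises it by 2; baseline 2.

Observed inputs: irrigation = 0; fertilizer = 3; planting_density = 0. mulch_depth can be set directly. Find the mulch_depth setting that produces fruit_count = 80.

Substituting into the root_mass equation gives root_mass = -2*mulch_depth + 2.
Substituting into the soil_moisture equation gives soil_moisture = 6*mulch_depth - 9.
fruit_count becomes 12*mulch_depth - 16.
Solve 12*mulch_depth - 16 = 80: mulch_depth = (80 + 16) / 12 = 8.

mulch_depth = 8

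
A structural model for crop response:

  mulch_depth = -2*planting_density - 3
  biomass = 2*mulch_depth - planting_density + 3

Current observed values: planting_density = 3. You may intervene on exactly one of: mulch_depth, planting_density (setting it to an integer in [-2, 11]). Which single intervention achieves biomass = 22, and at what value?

Intervening on mulch_depth: with other inputs at their observed values, biomass = 2*mulch_depth. Solving for 22 gives mulch_depth = 11, within [-2, 11].
Intervening on planting_density: biomass = -5*planting_density - 3. Reaching 22 requires planting_density = -5, outside [-2, 11].

set mulch_depth = 11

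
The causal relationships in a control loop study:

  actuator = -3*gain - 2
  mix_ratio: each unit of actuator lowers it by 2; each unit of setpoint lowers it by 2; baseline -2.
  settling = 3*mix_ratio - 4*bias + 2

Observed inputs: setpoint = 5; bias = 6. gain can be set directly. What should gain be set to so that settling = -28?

gain = 1

Substituting into the mix_ratio equation gives mix_ratio = 6*gain - 8.
This gives settling = 18*gain - 46.
Solve 18*gain - 46 = -28: gain = (-28 + 46) / 18 = 1.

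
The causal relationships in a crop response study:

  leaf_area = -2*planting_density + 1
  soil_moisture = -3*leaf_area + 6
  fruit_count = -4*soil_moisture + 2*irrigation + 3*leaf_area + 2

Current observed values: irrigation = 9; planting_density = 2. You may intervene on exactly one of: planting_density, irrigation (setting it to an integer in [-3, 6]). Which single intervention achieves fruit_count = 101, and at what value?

Intervening on planting_density: with other inputs at their observed values, fruit_count = -30*planting_density + 11. Solving for 101 gives planting_density = -3, within [-3, 6].
Intervening on irrigation: fruit_count = 2*irrigation - 67. Reaching 101 requires irrigation = 84, outside [-3, 6].

set planting_density = -3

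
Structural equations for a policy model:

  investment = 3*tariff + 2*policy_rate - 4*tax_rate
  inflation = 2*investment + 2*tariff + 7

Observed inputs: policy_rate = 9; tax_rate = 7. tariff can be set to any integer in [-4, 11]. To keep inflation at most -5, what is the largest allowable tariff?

Substituting into the investment equation gives investment = 3*tariff - 10.
So inflation = 8*tariff - 13.
Require 8*tariff - 13 ≤ -5, so tariff ≤ 1.
The largest integer in [-4, 11] satisfying this is 1.

tariff = 1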